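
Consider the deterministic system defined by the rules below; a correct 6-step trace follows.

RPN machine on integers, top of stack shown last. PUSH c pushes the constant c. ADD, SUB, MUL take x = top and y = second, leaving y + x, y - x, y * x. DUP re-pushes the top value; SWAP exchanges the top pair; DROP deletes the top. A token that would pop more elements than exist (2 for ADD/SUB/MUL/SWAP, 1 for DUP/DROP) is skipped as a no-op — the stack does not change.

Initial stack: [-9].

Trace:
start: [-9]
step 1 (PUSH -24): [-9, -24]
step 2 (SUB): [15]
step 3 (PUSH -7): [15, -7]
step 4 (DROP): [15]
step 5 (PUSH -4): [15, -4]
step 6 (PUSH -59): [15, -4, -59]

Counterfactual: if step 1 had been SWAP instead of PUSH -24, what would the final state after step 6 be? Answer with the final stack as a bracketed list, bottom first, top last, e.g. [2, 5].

(re-executing from step 1 with the substitution; state before step 1: [-9])
step 1 (SWAP): [-9]
step 2 (SUB): [-9]
step 3 (PUSH -7): [-9, -7]
step 4 (DROP): [-9]
step 5 (PUSH -4): [-9, -4]
step 6 (PUSH -59): [-9, -4, -59]

[-9, -4, -59]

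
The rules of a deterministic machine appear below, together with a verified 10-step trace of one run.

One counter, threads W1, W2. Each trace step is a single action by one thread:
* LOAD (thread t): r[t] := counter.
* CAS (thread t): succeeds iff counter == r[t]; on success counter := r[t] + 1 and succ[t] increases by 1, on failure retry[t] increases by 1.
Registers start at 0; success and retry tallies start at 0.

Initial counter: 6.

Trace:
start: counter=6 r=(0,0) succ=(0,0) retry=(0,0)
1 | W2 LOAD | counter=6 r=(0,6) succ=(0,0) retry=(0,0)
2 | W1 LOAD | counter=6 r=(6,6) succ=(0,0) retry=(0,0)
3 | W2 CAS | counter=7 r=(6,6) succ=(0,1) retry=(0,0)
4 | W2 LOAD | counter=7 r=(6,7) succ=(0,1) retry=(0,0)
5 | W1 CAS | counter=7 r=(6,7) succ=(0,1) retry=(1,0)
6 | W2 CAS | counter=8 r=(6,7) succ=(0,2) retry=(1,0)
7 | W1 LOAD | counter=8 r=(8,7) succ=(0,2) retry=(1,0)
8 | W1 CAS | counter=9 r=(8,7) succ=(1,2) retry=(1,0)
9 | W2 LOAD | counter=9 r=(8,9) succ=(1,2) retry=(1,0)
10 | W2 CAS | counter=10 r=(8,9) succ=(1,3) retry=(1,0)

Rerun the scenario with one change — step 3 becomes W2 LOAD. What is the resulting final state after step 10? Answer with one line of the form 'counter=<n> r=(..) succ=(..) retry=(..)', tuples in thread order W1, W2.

counter=9 r=(7,8) succ=(2,1) retry=(0,1)

(re-executing from step 3 with the substitution; state before step 3: counter=6 r=(6,6) succ=(0,0) retry=(0,0))
3 | W2 LOAD | counter=6 r=(6,6) succ=(0,0) retry=(0,0)
4 | W2 LOAD | counter=6 r=(6,6) succ=(0,0) retry=(0,0)
5 | W1 CAS | counter=7 r=(6,6) succ=(1,0) retry=(0,0)
6 | W2 CAS | counter=7 r=(6,6) succ=(1,0) retry=(0,1)
7 | W1 LOAD | counter=7 r=(7,6) succ=(1,0) retry=(0,1)
8 | W1 CAS | counter=8 r=(7,6) succ=(2,0) retry=(0,1)
9 | W2 LOAD | counter=8 r=(7,8) succ=(2,0) retry=(0,1)
10 | W2 CAS | counter=9 r=(7,8) succ=(2,1) retry=(0,1)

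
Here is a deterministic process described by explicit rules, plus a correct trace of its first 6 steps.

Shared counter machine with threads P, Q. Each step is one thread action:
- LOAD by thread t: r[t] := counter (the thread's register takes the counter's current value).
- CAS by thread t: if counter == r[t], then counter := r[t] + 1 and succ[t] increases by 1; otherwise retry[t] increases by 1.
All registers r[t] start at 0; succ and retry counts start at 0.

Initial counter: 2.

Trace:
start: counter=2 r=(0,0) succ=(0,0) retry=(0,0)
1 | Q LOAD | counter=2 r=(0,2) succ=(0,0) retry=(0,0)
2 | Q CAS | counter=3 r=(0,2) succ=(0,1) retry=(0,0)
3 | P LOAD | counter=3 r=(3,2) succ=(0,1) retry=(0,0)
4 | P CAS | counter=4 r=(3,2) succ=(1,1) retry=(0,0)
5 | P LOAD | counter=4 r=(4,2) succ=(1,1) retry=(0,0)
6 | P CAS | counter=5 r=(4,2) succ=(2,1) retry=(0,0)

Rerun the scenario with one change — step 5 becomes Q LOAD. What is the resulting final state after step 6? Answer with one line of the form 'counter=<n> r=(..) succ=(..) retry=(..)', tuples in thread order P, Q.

counter=4 r=(3,4) succ=(1,1) retry=(1,0)

(re-executing from step 5 with the substitution; state before step 5: counter=4 r=(3,2) succ=(1,1) retry=(0,0))
5 | Q LOAD | counter=4 r=(3,4) succ=(1,1) retry=(0,0)
6 | P CAS | counter=4 r=(3,4) succ=(1,1) retry=(1,0)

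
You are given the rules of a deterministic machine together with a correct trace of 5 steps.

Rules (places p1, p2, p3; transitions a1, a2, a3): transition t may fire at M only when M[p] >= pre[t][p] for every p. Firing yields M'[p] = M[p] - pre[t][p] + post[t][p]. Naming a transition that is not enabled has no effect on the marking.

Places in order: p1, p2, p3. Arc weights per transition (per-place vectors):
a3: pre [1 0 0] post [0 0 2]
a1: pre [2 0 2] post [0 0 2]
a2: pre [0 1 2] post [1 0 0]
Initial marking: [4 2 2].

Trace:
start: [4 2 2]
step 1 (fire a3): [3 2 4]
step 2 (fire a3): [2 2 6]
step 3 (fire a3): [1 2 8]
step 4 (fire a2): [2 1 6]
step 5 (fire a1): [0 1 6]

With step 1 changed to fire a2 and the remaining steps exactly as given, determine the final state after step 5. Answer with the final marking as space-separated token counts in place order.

2 0 2

(re-executing from step 1 with the substitution; state before step 1: [4 2 2])
step 1 (fire a2): [5 1 0]
step 2 (fire a3): [4 1 2]
step 3 (fire a3): [3 1 4]
step 4 (fire a2): [4 0 2]
step 5 (fire a1): [2 0 2]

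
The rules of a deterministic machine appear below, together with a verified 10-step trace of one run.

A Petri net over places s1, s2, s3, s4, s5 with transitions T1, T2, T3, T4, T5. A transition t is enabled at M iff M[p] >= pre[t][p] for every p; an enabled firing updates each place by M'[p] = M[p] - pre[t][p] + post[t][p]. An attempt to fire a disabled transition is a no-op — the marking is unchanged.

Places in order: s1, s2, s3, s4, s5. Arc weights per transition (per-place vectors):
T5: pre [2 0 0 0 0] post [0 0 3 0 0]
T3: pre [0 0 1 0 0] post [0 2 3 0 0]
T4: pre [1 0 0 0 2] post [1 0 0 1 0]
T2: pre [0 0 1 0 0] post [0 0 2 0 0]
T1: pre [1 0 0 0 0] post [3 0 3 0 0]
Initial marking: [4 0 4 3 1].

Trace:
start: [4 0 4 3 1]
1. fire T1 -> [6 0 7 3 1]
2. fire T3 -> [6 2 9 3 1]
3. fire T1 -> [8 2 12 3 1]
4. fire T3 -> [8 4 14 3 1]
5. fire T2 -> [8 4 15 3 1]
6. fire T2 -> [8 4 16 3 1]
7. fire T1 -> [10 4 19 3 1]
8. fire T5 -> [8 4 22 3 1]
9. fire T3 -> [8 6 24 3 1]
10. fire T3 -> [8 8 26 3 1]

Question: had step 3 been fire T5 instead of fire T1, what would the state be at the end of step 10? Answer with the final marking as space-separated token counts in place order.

(re-executing from step 3 with the substitution; state before step 3: [6 2 9 3 1])
3. fire T5 -> [4 2 12 3 1]
4. fire T3 -> [4 4 14 3 1]
5. fire T2 -> [4 4 15 3 1]
6. fire T2 -> [4 4 16 3 1]
7. fire T1 -> [6 4 19 3 1]
8. fire T5 -> [4 4 22 3 1]
9. fire T3 -> [4 6 24 3 1]
10. fire T3 -> [4 8 26 3 1]

4 8 26 3 1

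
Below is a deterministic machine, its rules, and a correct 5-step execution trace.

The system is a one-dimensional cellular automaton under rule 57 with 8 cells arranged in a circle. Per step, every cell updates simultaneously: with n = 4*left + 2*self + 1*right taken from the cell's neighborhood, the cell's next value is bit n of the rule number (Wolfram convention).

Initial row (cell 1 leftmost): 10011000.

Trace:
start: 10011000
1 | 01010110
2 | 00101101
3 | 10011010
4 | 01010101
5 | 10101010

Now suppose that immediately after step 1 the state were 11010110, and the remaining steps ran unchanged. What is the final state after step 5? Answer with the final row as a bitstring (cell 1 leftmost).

01101101

state after step 1 := 11010110
2 | 10101101
3 | 01011011
4 | 10110110
5 | 01101101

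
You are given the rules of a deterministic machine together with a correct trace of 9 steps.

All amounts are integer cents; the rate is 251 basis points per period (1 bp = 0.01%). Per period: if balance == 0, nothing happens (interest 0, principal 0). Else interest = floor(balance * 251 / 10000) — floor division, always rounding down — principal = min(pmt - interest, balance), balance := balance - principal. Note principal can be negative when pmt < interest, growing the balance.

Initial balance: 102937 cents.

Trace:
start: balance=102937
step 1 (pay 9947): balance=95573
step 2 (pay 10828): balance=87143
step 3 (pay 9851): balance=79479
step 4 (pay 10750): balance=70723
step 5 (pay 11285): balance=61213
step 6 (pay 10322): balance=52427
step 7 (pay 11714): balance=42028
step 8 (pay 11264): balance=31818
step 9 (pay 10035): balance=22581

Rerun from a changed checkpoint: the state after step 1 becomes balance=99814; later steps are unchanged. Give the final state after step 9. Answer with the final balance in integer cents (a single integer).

27753

state after step 1 := balance=99814
step 2 (pay 10828): balance=91491
step 3 (pay 9851): balance=83936
step 4 (pay 10750): balance=75292
step 5 (pay 11285): balance=65896
step 6 (pay 10322): balance=57227
step 7 (pay 11714): balance=46949
step 8 (pay 11264): balance=36863
step 9 (pay 10035): balance=27753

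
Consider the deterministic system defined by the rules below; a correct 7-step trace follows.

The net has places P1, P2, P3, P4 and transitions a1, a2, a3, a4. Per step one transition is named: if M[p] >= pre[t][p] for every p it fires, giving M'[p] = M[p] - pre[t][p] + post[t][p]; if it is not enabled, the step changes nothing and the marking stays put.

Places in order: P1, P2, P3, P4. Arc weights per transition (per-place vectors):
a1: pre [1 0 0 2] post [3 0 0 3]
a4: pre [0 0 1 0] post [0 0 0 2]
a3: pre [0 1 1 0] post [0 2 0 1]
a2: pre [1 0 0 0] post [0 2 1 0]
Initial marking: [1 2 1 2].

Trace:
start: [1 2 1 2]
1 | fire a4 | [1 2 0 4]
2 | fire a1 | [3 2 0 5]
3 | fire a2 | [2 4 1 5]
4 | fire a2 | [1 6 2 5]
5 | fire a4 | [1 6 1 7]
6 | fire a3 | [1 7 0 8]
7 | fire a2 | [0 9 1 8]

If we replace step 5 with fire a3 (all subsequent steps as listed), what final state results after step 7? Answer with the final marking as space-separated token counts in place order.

(re-executing from step 5 with the substitution; state before step 5: [1 6 2 5])
5 | fire a3 | [1 7 1 6]
6 | fire a3 | [1 8 0 7]
7 | fire a2 | [0 10 1 7]

0 10 1 7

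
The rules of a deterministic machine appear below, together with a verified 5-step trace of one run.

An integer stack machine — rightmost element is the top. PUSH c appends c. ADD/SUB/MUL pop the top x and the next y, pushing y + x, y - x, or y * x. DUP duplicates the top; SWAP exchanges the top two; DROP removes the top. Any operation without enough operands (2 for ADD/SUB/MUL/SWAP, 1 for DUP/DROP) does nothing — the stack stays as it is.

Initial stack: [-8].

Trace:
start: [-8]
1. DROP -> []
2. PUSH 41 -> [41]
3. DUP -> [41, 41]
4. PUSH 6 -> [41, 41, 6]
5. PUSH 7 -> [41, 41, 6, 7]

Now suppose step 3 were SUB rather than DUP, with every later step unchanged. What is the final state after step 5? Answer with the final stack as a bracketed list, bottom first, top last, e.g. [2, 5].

(re-executing from step 3 with the substitution; state before step 3: [41])
3. SUB -> [41]
4. PUSH 6 -> [41, 6]
5. PUSH 7 -> [41, 6, 7]

[41, 6, 7]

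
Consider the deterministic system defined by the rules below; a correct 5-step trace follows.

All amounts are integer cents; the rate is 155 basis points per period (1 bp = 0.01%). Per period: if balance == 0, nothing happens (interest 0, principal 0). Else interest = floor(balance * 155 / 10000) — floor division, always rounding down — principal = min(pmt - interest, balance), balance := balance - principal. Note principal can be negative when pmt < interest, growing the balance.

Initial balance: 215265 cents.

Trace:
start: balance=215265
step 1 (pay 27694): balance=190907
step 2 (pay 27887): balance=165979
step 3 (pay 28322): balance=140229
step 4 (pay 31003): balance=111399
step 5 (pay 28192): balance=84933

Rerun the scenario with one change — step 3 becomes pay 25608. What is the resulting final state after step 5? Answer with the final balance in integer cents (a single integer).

87732

(re-executing from step 3 with the substitution; state before step 3: balance=165979)
step 3 (pay 25608): balance=142943
step 4 (pay 31003): balance=114155
step 5 (pay 28192): balance=87732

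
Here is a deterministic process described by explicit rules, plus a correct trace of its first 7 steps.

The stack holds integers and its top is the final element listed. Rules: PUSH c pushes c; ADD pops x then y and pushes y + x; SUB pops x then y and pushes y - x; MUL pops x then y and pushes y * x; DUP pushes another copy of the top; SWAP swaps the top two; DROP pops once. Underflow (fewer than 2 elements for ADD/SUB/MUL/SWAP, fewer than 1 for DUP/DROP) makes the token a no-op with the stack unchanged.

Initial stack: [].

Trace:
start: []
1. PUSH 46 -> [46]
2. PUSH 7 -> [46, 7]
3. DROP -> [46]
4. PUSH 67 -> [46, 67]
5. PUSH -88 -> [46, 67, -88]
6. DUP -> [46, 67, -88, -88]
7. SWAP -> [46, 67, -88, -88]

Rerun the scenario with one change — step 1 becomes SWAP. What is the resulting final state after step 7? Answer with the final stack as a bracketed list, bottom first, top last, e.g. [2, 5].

(re-executing from step 1 with the substitution; state before step 1: [])
1. SWAP -> []
2. PUSH 7 -> [7]
3. DROP -> []
4. PUSH 67 -> [67]
5. PUSH -88 -> [67, -88]
6. DUP -> [67, -88, -88]
7. SWAP -> [67, -88, -88]

[67, -88, -88]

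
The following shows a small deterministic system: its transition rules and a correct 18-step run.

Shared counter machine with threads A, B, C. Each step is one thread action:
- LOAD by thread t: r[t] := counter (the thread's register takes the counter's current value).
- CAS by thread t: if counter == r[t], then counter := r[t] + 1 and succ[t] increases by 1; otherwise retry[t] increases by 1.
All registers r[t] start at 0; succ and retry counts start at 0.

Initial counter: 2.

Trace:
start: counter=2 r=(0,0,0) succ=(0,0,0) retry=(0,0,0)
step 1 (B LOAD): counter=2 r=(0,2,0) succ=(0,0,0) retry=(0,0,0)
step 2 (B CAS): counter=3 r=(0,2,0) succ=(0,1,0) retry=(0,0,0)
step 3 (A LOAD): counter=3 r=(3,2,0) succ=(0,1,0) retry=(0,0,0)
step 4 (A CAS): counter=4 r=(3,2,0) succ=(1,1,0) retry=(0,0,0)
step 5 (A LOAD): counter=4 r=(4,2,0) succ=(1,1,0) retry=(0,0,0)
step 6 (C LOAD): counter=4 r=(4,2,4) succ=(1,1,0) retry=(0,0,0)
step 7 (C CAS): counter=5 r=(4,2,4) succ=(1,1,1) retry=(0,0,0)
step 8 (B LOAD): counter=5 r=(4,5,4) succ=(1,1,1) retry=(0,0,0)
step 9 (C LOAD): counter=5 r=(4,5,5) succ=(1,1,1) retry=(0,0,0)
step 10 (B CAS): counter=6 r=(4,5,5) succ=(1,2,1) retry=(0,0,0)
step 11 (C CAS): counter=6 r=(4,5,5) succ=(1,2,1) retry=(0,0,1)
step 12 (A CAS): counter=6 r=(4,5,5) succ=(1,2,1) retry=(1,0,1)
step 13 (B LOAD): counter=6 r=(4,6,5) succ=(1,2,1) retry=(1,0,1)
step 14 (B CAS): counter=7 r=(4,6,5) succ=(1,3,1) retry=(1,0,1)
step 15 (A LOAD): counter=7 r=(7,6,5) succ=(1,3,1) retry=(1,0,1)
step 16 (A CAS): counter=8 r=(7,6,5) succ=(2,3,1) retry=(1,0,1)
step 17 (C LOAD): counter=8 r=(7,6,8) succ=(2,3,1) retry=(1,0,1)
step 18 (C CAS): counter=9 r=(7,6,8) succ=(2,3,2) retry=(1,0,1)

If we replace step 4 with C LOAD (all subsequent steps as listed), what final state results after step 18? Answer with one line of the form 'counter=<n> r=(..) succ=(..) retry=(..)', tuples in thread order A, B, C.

counter=8 r=(6,5,7) succ=(1,3,2) retry=(1,0,1)

(re-executing from step 4 with the substitution; state before step 4: counter=3 r=(3,2,0) succ=(0,1,0) retry=(0,0,0))
step 4 (C LOAD): counter=3 r=(3,2,3) succ=(0,1,0) retry=(0,0,0)
step 5 (A LOAD): counter=3 r=(3,2,3) succ=(0,1,0) retry=(0,0,0)
step 6 (C LOAD): counter=3 r=(3,2,3) succ=(0,1,0) retry=(0,0,0)
step 7 (C CAS): counter=4 r=(3,2,3) succ=(0,1,1) retry=(0,0,0)
step 8 (B LOAD): counter=4 r=(3,4,3) succ=(0,1,1) retry=(0,0,0)
step 9 (C LOAD): counter=4 r=(3,4,4) succ=(0,1,1) retry=(0,0,0)
step 10 (B CAS): counter=5 r=(3,4,4) succ=(0,2,1) retry=(0,0,0)
step 11 (C CAS): counter=5 r=(3,4,4) succ=(0,2,1) retry=(0,0,1)
step 12 (A CAS): counter=5 r=(3,4,4) succ=(0,2,1) retry=(1,0,1)
step 13 (B LOAD): counter=5 r=(3,5,4) succ=(0,2,1) retry=(1,0,1)
step 14 (B CAS): counter=6 r=(3,5,4) succ=(0,3,1) retry=(1,0,1)
step 15 (A LOAD): counter=6 r=(6,5,4) succ=(0,3,1) retry=(1,0,1)
step 16 (A CAS): counter=7 r=(6,5,4) succ=(1,3,1) retry=(1,0,1)
step 17 (C LOAD): counter=7 r=(6,5,7) succ=(1,3,1) retry=(1,0,1)
step 18 (C CAS): counter=8 r=(6,5,7) succ=(1,3,2) retry=(1,0,1)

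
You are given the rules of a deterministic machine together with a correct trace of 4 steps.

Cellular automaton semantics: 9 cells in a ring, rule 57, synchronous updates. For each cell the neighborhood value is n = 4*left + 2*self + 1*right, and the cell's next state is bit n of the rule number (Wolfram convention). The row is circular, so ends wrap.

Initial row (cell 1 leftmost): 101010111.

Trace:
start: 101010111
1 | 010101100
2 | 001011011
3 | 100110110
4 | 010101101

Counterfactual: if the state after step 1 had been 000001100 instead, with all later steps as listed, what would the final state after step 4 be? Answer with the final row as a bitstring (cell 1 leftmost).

state after step 1 := 000001100
2 | 111101011
3 | 000010110
4 | 111001101

111001101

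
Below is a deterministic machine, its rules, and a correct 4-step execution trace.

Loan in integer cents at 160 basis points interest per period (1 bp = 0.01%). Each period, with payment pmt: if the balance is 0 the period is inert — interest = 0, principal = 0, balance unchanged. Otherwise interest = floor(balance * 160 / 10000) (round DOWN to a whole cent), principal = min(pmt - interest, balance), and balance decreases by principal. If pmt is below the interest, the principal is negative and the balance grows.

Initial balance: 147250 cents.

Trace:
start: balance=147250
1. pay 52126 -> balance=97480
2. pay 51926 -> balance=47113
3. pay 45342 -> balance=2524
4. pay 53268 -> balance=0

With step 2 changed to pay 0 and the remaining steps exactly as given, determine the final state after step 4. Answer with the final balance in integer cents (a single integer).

2897

(re-executing from step 2 with the substitution; state before step 2: balance=97480)
2. pay 0 -> balance=99039
3. pay 45342 -> balance=55281
4. pay 53268 -> balance=2897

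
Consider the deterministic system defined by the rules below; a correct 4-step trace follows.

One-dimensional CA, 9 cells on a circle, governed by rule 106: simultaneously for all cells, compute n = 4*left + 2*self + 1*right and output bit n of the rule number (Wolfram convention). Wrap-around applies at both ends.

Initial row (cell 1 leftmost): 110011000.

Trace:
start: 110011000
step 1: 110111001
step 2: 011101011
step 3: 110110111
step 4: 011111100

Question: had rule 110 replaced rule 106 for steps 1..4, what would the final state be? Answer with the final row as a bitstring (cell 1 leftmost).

011100000

(re-executing steps 1..4 under rule 110; state before step 1: 110011000)
step 1: 110111001
step 2: 011101011
step 3: 110111111
step 4: 011100000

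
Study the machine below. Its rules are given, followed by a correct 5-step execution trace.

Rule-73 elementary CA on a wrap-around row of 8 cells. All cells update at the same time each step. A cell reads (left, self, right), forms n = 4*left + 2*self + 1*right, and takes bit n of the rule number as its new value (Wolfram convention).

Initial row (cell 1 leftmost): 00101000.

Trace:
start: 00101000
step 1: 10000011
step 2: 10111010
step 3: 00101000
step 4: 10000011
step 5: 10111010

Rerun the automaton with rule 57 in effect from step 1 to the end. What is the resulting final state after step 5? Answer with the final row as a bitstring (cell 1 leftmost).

01001101

(re-executing steps 1..5 under rule 57; state before step 1: 00101000)
step 1: 10010111
step 2: 01001100
step 3: 00101011
step 4: 10010110
step 5: 01001101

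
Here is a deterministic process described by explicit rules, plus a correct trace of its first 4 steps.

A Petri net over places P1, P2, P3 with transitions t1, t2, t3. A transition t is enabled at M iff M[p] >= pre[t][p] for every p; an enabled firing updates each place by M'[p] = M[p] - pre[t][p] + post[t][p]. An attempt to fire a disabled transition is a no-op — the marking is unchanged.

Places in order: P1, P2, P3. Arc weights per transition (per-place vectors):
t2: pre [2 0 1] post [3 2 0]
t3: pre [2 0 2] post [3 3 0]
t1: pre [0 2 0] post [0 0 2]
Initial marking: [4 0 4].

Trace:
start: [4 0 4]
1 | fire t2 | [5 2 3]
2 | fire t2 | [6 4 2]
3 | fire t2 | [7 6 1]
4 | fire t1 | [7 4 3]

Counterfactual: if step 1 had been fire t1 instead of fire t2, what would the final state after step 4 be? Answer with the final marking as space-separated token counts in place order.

(re-executing from step 1 with the substitution; state before step 1: [4 0 4])
1 | fire t1 | [4 0 4]
2 | fire t2 | [5 2 3]
3 | fire t2 | [6 4 2]
4 | fire t1 | [6 2 4]

6 2 4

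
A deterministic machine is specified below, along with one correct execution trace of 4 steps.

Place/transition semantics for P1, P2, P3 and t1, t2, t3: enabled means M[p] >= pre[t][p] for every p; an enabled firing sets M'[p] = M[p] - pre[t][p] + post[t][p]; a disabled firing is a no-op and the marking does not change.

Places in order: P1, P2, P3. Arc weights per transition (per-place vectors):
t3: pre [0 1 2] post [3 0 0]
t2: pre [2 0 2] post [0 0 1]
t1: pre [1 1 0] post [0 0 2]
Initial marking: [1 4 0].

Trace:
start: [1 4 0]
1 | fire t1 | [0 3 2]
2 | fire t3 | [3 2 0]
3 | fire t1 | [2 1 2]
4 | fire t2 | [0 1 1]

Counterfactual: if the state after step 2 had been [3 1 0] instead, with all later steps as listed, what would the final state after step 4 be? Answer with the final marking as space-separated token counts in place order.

0 0 1

state after step 2 := [3 1 0]
3 | fire t1 | [2 0 2]
4 | fire t2 | [0 0 1]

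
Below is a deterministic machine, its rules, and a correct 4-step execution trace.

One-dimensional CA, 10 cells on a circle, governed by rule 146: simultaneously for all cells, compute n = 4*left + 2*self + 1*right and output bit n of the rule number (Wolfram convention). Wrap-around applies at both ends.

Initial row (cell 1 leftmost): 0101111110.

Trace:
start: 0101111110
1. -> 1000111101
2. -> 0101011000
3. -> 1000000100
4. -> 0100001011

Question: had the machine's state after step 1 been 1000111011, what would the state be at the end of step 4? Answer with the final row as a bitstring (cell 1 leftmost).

state after step 1 := 1000111011
2. -> 0101010001
3. -> 0000001010
4. -> 0000010001

0000010001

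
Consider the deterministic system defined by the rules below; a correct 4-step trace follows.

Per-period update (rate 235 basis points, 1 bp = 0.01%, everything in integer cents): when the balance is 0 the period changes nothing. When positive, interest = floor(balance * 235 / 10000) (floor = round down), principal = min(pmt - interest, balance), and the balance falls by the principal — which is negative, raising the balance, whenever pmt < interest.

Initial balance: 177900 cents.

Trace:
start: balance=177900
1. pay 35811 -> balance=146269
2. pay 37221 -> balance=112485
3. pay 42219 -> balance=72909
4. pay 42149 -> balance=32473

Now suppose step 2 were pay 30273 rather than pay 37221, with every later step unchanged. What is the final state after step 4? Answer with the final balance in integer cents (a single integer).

(re-executing from step 2 with the substitution; state before step 2: balance=146269)
2. pay 30273 -> balance=119433
3. pay 42219 -> balance=80020
4. pay 42149 -> balance=39751

39751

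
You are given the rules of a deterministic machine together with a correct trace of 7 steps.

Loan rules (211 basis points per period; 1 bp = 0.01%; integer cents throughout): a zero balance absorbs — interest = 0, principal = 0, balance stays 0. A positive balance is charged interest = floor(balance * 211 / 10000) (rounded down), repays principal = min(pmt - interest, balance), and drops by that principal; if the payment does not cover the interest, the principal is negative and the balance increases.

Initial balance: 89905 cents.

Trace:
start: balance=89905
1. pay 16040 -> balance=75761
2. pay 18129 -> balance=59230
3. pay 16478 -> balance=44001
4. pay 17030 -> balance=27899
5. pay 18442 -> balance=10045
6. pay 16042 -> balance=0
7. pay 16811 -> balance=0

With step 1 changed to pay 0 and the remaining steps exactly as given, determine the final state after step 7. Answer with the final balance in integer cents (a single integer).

(re-executing from step 1 with the substitution; state before step 1: balance=89905)
1. pay 0 -> balance=91801
2. pay 18129 -> balance=75609
3. pay 16478 -> balance=60726
4. pay 17030 -> balance=44977
5. pay 18442 -> balance=27484
6. pay 16042 -> balance=12021
7. pay 16811 -> balance=0

0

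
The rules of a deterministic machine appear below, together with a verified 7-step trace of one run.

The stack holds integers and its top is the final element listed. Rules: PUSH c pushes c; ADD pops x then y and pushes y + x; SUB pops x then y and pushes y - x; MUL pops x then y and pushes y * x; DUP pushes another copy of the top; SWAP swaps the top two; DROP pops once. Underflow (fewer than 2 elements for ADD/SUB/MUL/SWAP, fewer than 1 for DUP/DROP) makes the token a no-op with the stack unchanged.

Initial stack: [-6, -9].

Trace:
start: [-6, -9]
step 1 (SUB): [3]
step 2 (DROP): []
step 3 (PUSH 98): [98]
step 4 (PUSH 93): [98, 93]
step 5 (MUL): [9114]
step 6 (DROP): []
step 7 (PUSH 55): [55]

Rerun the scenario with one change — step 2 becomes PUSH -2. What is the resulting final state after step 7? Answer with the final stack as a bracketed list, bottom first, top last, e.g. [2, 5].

(re-executing from step 2 with the substitution; state before step 2: [3])
step 2 (PUSH -2): [3, -2]
step 3 (PUSH 98): [3, -2, 98]
step 4 (PUSH 93): [3, -2, 98, 93]
step 5 (MUL): [3, -2, 9114]
step 6 (DROP): [3, -2]
step 7 (PUSH 55): [3, -2, 55]

[3, -2, 55]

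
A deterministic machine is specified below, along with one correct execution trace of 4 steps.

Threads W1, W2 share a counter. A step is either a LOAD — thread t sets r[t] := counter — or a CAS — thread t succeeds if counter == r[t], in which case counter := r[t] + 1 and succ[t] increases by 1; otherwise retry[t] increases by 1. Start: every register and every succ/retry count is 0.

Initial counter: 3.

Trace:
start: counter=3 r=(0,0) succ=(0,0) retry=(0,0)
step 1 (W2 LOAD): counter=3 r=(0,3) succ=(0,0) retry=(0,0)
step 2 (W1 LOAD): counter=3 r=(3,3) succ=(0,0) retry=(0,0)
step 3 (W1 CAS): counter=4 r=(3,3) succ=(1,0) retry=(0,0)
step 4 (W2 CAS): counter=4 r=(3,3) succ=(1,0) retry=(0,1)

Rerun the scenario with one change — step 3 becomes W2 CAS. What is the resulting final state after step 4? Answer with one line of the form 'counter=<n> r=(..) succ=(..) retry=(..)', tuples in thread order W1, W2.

counter=4 r=(3,3) succ=(0,1) retry=(0,1)

(re-executing from step 3 with the substitution; state before step 3: counter=3 r=(3,3) succ=(0,0) retry=(0,0))
step 3 (W2 CAS): counter=4 r=(3,3) succ=(0,1) retry=(0,0)
step 4 (W2 CAS): counter=4 r=(3,3) succ=(0,1) retry=(0,1)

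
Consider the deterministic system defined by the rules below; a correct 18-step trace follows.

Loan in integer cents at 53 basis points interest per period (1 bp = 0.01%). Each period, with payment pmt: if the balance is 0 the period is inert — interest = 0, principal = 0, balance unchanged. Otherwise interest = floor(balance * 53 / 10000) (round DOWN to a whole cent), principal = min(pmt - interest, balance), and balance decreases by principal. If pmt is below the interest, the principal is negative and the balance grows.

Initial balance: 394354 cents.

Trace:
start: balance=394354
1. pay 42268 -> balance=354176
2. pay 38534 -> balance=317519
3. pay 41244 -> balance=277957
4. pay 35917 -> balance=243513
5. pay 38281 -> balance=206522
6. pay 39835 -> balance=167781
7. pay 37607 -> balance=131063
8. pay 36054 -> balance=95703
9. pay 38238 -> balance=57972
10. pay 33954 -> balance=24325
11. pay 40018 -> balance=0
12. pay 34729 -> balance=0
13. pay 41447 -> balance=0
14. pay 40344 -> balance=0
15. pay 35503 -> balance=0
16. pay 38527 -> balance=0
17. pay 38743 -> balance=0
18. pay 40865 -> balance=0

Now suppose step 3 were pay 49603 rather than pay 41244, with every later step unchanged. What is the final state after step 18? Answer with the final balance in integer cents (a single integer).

(re-executing from step 3 with the substitution; state before step 3: balance=317519)
3. pay 49603 -> balance=269598
4. pay 35917 -> balance=235109
5. pay 38281 -> balance=198074
6. pay 39835 -> balance=159288
7. pay 37607 -> balance=122525
8. pay 36054 -> balance=87120
9. pay 38238 -> balance=49343
10. pay 33954 -> balance=15650
11. pay 40018 -> balance=0
12. pay 34729 -> balance=0
13. pay 41447 -> balance=0
14. pay 40344 -> balance=0
15. pay 35503 -> balance=0
16. pay 38527 -> balance=0
17. pay 38743 -> balance=0
18. pay 40865 -> balance=0

0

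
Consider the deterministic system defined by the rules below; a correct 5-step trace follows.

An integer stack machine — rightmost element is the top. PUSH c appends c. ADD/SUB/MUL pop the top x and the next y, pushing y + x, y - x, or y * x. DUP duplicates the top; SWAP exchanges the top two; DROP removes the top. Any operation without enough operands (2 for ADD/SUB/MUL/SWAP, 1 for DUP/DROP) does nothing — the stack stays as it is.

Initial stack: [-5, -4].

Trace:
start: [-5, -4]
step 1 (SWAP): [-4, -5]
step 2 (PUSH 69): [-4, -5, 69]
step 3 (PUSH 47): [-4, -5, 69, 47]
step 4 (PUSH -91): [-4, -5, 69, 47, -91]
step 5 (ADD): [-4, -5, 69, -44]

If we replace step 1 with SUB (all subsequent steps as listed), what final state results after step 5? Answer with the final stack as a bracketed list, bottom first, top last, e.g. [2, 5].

(re-executing from step 1 with the substitution; state before step 1: [-5, -4])
step 1 (SUB): [-1]
step 2 (PUSH 69): [-1, 69]
step 3 (PUSH 47): [-1, 69, 47]
step 4 (PUSH -91): [-1, 69, 47, -91]
step 5 (ADD): [-1, 69, -44]

[-1, 69, -44]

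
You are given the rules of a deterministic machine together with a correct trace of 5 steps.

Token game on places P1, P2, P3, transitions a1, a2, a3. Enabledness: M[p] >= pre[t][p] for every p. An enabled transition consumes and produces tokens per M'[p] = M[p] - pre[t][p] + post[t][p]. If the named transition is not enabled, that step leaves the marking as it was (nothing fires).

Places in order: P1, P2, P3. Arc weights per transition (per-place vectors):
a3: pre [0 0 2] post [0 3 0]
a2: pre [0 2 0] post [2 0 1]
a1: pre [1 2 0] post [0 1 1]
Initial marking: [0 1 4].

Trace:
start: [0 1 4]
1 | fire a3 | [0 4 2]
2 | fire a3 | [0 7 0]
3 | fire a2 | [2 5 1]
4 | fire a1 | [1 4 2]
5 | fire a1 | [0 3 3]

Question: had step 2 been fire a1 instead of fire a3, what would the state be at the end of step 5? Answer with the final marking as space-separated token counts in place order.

1 1 4

(re-executing from step 2 with the substitution; state before step 2: [0 4 2])
2 | fire a1 | [0 4 2]
3 | fire a2 | [2 2 3]
4 | fire a1 | [1 1 4]
5 | fire a1 | [1 1 4]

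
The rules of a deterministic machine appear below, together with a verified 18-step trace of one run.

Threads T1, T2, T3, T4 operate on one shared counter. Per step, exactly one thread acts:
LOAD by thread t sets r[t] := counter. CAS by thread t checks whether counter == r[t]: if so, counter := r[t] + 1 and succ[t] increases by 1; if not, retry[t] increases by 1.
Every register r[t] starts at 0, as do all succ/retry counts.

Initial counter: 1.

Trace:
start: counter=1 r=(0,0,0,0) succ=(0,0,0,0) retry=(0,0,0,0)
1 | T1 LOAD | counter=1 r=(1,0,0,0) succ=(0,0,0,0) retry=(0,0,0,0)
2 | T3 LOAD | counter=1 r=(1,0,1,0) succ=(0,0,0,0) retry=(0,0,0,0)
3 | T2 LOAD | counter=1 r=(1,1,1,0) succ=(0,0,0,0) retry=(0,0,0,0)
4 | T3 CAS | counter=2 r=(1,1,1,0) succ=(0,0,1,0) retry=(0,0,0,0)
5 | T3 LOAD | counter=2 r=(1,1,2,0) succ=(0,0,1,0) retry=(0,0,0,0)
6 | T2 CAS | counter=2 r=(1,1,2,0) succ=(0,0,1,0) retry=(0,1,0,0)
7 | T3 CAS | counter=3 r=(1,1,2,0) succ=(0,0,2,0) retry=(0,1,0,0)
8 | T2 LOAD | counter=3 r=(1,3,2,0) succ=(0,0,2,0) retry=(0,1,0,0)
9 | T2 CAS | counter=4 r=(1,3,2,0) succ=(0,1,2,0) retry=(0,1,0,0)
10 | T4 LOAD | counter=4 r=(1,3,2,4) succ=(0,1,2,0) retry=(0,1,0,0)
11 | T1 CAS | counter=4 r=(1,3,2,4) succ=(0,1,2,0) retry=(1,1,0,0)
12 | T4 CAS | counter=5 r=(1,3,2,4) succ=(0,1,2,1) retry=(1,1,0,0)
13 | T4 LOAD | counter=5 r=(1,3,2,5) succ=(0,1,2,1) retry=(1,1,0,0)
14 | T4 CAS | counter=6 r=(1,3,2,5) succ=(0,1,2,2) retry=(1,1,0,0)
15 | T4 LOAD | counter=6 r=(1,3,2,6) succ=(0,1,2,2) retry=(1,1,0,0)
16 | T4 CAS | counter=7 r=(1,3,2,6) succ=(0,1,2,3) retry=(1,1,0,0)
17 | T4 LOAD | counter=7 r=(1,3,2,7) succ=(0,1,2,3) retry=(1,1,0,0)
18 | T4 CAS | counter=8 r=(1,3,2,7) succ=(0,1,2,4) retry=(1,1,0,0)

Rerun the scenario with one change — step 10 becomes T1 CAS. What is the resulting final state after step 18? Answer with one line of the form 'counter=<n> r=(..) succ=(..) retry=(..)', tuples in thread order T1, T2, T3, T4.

counter=7 r=(1,3,2,6) succ=(0,1,2,3) retry=(2,1,0,1)

(re-executing from step 10 with the substitution; state before step 10: counter=4 r=(1,3,2,0) succ=(0,1,2,0) retry=(0,1,0,0))
10 | T1 CAS | counter=4 r=(1,3,2,0) succ=(0,1,2,0) retry=(1,1,0,0)
11 | T1 CAS | counter=4 r=(1,3,2,0) succ=(0,1,2,0) retry=(2,1,0,0)
12 | T4 CAS | counter=4 r=(1,3,2,0) succ=(0,1,2,0) retry=(2,1,0,1)
13 | T4 LOAD | counter=4 r=(1,3,2,4) succ=(0,1,2,0) retry=(2,1,0,1)
14 | T4 CAS | counter=5 r=(1,3,2,4) succ=(0,1,2,1) retry=(2,1,0,1)
15 | T4 LOAD | counter=5 r=(1,3,2,5) succ=(0,1,2,1) retry=(2,1,0,1)
16 | T4 CAS | counter=6 r=(1,3,2,5) succ=(0,1,2,2) retry=(2,1,0,1)
17 | T4 LOAD | counter=6 r=(1,3,2,6) succ=(0,1,2,2) retry=(2,1,0,1)
18 | T4 CAS | counter=7 r=(1,3,2,6) succ=(0,1,2,3) retry=(2,1,0,1)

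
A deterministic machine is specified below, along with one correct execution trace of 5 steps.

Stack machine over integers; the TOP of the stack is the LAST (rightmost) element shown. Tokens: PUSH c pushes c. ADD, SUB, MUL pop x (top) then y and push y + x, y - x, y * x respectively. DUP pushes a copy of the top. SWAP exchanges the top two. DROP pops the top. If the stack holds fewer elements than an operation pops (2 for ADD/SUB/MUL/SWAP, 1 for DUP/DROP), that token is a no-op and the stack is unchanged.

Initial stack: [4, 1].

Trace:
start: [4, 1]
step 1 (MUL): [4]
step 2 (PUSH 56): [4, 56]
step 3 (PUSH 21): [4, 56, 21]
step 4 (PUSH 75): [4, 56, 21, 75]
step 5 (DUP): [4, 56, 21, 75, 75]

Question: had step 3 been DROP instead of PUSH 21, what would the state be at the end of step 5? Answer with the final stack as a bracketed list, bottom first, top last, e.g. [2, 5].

[4, 75, 75]

(re-executing from step 3 with the substitution; state before step 3: [4, 56])
step 3 (DROP): [4]
step 4 (PUSH 75): [4, 75]
step 5 (DUP): [4, 75, 75]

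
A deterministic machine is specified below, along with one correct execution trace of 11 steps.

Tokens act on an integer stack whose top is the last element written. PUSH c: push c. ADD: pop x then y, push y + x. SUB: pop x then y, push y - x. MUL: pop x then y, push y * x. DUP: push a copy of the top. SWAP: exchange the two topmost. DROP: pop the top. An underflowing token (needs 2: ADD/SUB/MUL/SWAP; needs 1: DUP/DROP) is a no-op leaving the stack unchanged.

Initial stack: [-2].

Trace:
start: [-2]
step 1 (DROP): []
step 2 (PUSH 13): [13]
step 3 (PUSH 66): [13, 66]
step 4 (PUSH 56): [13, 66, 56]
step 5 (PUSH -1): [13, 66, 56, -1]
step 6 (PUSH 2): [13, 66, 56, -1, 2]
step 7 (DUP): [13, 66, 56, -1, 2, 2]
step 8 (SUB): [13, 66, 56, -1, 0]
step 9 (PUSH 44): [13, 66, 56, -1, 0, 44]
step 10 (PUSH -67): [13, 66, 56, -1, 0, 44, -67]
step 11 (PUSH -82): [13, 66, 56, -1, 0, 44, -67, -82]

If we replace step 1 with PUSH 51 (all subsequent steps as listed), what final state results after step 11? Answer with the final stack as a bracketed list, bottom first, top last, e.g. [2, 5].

[-2, 51, 13, 66, 56, -1, 0, 44, -67, -82]

(re-executing from step 1 with the substitution; state before step 1: [-2])
step 1 (PUSH 51): [-2, 51]
step 2 (PUSH 13): [-2, 51, 13]
step 3 (PUSH 66): [-2, 51, 13, 66]
step 4 (PUSH 56): [-2, 51, 13, 66, 56]
step 5 (PUSH -1): [-2, 51, 13, 66, 56, -1]
step 6 (PUSH 2): [-2, 51, 13, 66, 56, -1, 2]
step 7 (DUP): [-2, 51, 13, 66, 56, -1, 2, 2]
step 8 (SUB): [-2, 51, 13, 66, 56, -1, 0]
step 9 (PUSH 44): [-2, 51, 13, 66, 56, -1, 0, 44]
step 10 (PUSH -67): [-2, 51, 13, 66, 56, -1, 0, 44, -67]
step 11 (PUSH -82): [-2, 51, 13, 66, 56, -1, 0, 44, -67, -82]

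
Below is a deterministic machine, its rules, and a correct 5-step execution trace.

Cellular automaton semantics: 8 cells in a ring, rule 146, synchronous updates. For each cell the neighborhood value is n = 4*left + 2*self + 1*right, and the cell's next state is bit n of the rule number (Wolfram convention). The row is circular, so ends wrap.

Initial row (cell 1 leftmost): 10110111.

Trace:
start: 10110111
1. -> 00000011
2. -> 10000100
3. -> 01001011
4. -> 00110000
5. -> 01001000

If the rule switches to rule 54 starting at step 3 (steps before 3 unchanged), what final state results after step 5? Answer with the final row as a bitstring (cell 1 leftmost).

(re-executing steps 3..5 under rule 54; state before step 3: 10000100)
3. -> 11001111
4. -> 00110000
5. -> 01001000

01001000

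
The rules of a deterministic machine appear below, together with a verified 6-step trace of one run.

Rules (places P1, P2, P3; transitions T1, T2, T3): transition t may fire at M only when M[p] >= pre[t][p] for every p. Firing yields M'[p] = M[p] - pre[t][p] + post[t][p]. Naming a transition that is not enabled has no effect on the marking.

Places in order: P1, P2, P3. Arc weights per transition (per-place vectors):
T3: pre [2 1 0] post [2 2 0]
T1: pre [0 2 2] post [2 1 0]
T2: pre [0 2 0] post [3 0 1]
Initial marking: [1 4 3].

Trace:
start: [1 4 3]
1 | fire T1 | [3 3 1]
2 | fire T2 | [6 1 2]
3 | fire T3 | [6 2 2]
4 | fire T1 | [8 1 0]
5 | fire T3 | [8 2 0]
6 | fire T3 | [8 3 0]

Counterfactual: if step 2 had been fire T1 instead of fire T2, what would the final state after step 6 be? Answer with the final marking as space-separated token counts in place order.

(re-executing from step 2 with the substitution; state before step 2: [3 3 1])
2 | fire T1 | [3 3 1]
3 | fire T3 | [3 4 1]
4 | fire T1 | [3 4 1]
5 | fire T3 | [3 5 1]
6 | fire T3 | [3 6 1]

3 6 1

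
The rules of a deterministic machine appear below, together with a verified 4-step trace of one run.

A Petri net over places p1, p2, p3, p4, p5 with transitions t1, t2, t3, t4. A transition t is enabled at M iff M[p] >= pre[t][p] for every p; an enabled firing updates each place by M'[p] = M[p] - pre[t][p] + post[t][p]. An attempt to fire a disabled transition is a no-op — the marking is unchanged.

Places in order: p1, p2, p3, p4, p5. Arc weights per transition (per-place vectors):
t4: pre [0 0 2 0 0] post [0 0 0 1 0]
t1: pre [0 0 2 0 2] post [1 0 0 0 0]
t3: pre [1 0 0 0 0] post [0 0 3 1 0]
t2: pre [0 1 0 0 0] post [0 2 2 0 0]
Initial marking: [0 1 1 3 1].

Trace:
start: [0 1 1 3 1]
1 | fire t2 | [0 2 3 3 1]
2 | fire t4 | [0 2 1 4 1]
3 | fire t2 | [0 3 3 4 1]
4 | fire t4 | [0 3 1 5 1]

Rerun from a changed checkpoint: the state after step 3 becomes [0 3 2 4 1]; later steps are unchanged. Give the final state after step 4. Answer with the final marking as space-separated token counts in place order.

0 3 0 5 1

state after step 3 := [0 3 2 4 1]
4 | fire t4 | [0 3 0 5 1]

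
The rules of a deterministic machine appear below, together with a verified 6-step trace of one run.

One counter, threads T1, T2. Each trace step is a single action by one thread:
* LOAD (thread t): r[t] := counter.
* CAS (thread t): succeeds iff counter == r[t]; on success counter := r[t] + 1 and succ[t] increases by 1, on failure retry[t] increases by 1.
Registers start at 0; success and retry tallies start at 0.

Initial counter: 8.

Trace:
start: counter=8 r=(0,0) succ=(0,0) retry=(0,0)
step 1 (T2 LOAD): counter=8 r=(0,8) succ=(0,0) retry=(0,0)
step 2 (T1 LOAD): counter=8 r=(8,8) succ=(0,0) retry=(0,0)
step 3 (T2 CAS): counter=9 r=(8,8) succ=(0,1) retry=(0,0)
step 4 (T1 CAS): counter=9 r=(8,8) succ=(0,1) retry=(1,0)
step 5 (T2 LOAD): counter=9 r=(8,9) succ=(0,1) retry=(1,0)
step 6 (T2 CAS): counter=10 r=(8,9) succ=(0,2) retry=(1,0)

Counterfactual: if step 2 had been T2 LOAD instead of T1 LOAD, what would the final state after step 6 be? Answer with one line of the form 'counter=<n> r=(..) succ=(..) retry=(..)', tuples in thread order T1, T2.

counter=10 r=(0,9) succ=(0,2) retry=(1,0)

(re-executing from step 2 with the substitution; state before step 2: counter=8 r=(0,8) succ=(0,0) retry=(0,0))
step 2 (T2 LOAD): counter=8 r=(0,8) succ=(0,0) retry=(0,0)
step 3 (T2 CAS): counter=9 r=(0,8) succ=(0,1) retry=(0,0)
step 4 (T1 CAS): counter=9 r=(0,8) succ=(0,1) retry=(1,0)
step 5 (T2 LOAD): counter=9 r=(0,9) succ=(0,1) retry=(1,0)
step 6 (T2 CAS): counter=10 r=(0,9) succ=(0,2) retry=(1,0)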